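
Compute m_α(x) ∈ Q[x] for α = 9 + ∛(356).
m_α(x) = x^3 - 27x^2 + 243x - 1085

Set β = α - 9 = ∛(356), so β^3 = 356. Then (α - 9)^3 - 356 = 0, i.e. α is a root of g(x) = (x - 9)^3 - 356 = x^3 - 27x^2 + 243x - 1085. Since g(x) = h(x - 9) where h(x) = x^3 - 356, and h is irreducible over Q (because 356 is not a perfect cube, so h has no rational root, and a monic cubic with no rational root is irreducible), g is also irreducible (irreducibility is preserved under the substitution x → x - 9). Hence m_α(x) = x^3 - 27x^2 + 243x - 1085.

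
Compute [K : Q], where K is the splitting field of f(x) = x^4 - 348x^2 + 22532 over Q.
[K : Q] = 4

Solving the quadratic in x^2: x^2 = (348 ± √(348^2 - 4·22532))/2 = (348 ± √30976)/2 = (348 ± 176)/2, giving x^2 = 262 or x^2 = 86. So f(x) = (x^2 - 262)(x^2 - 86) and the roots of f are ±√262, ±√86. Hence the splitting field is K = Q(√262, √86). Since 262 and 86 are distinct squarefree integers > 1, their product 22532 is not a perfect square, so √86 ∉ Q(√262). By the tower law [K:Q] = [Q(√262,√86):Q(√262)] · [Q(√262):Q] = 2 · 2 = 4.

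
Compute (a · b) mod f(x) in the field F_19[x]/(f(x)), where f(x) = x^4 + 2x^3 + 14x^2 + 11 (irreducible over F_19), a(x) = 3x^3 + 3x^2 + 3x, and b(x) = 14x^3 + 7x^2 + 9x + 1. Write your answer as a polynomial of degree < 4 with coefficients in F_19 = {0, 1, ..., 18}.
a · b ≡ 3x^3 + 5x^2 + 6x (mod f(x))

Multiply in F_19[x]: a(x)·b(x) = (3x^3 + 3x^2 + 3x)·(14x^3 + 7x^2 + 9x + 1) = 4x^6 + 6x^5 + 14x^4 + 13x^3 + 11x^2 + 3x. This has degree ≥ 4, so divide by f(x) over F_19: 4x^6 + 6x^5 + 14x^4 + 13x^3 + 11x^2 + 3x = (4x^2 + 17x)·(x^4 + 2x^3 + 14x^2 + 11) + (3x^3 + 5x^2 + 6x). Hence a·b ≡ 3x^3 + 5x^2 + 6x (mod f). (F_19[x]/(f) is a field with 19^4 = 130321 elements since f is irreducible of degree 4.)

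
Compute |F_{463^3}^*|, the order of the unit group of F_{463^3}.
|F_{463^3}^*| = 99252846

F_{463^3} has 463^3 = 99252847 elements; its multiplicative group consists of all nonzero elements, so |F_{463^3}^*| = 99252847 - 1 = 99252846. (It is cyclic since any finite subgroup of the multiplicative group of a field is cyclic.)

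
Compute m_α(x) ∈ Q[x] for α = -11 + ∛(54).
m_α(x) = x^3 + 33x^2 + 363x + 1277

Set β = α + 11 = ∛(54), so β^3 = 54. Then (α + 11)^3 - 54 = 0, i.e. α is a root of g(x) = (x + 11)^3 - 54 = x^3 + 33x^2 + 363x + 1277. Since g(x) = h(x + 11) where h(x) = x^3 - 54, and h is irreducible over Q (because 54 is not a perfect cube, so h has no rational root, and a monic cubic with no rational root is irreducible), g is also irreducible (irreducibility is preserved under the substitution x → x + 11). Hence m_α(x) = x^3 + 33x^2 + 363x + 1277.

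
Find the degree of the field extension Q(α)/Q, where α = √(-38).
[Q(α):Q] = 2

[Q(α):Q] equals the degree of the minimal polynomial of α. Here α^2 = -38 and x^2 + 38 is irreducible (d = -38 is squarefree, ≠ 1, hence not a square), so deg(m_α) = 2. Thus [Q(α):Q] = 2.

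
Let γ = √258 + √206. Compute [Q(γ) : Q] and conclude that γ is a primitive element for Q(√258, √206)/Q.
[Q(γ) : Q] = 4 (equivalently, Q(γ) = Q(√258, √206))

Obviously Q(γ) ⊆ Q(√258, √206), and [Q(√258, √206):Q] = 4 (since 258, 206 are distinct squarefree integers > 1 with 53148 not a perfect square). To show equality we compute the minimal polynomial of γ. From γ = √258 + √206: γ^2 = 258 + 2√(53148) + 206 = 464 + 2√(53148), so γ^2 - 464 = 2√(53148); squaring, (γ^2 - 464)^2 = 4·53148, i.e. γ^4 - 928γ^2 + 215296 - 212592 = 0, i.e. γ^4 - 928γ^2 + 2704 = 0. So γ is a root of x^4 - 928x^2 + 2704. This polynomial is irreducible over Q: it has no rational root (each ±√258 ± √206 is irrational), and any factorization into two quadratics over Q would force √(53148) ∈ Q (pairing opposite roots) or √258, √206 ∈ Q (other pairings), all impossible. Hence [Q(γ):Q] = 4 = [Q(√258, √206):Q], so Q(γ) = Q(√258, √206).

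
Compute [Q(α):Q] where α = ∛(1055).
[Q(α):Q] = 3

The minimal polynomial of α is x^3 - 1055, irreducible over Q since 1055 is not a perfect cube (so x^3 - 1055 has no rational root). Hence [Q(α):Q] = deg(m_α) = 3.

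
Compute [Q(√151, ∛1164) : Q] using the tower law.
[Q(√151, ∛1164) : Q] = 6

Let L = Q(√151, ∛1164). Since Q(√151) ⊂ L and [Q(√151):Q] = 2, the tower law gives 2 | [L:Q]. Likewise Q(∛1164) ⊂ L with [Q(∛1164):Q] = 3 (because 1164 is not a perfect cube), so 3 | [L:Q]. As gcd(2,3) = 1, [L:Q] is divisible by 6. Conversely L is generated over Q by √151 and ∛1164, so [L:Q] ≤ 2·3 = 6. Therefore [Q(√151, ∛1164) : Q] = 6.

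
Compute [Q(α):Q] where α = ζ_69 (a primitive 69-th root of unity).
[Q(α):Q] = 44

The minimal polynomial of ζ_69 over Q is the 69-th cyclotomic polynomial Φ_69(x), which is irreducible over Q and has degree φ(69) = 44. Hence [Q(α):Q] = φ(69) = 44.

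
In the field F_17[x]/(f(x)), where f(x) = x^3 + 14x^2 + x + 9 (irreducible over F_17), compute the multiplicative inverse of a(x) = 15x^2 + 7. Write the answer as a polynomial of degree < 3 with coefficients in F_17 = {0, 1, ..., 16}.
a(x)^(-1) ≡ 7x^2 + 4x + 16 (mod f(x))

Since f is irreducible over F_17, F_17[x]/(f) is a field and a(x) ≠ 0 has an inverse. Apply the extended Euclidean algorithm to f(x) and a(x) in F_17[x]: f(x) = (8x + 10)·a(x) + (13x + 7);  a(x) = (9x + 3)·(13x + 7) + (3). The last nonzero remainder is the constant 3 = gcd(f, a) in F_17. Back-substituting through the division chain expresses 3 = s(x)·a(x) + t(x)·f(x) with s(x) ≡ 4x^2 + 12x + 14 (mod f), so (4x^2 + 12x + 14)·a(x) ≡ 3 (mod f). Multiplying by 3^(-1) ≡ 6 in F_17 gives a(x)^(-1) ≡ 6·(4x^2 + 12x + 14) ≡ 7x^2 + 4x + 16 (mod f). Check: (15x^2 + 7)·(7x^2 + 4x + 16) = 3x^4 + 9x^3 + 11x + 10 ≡ 1 (mod x^3 + 14x^2 + x + 9).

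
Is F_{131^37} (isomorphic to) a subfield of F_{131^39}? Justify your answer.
No: F_{131^37} is not a subfield of F_{131^39}

F_{p^m} embeds in F_{p^n} iff m | n. Here 37 ∤ 39 (since 39 = 1·37 + 2 with remainder 2 ≠ 0), so F_{131^37} is not a subfield of F_{131^39}. Equivalently: if it were, the tower law would give 37 = [F_{131^37}:F_131] dividing [F_{131^39}:F_131] = 39, contradiction.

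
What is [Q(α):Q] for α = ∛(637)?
[Q(α):Q] = 3

The minimal polynomial of α is x^3 - 637, irreducible over Q since 637 is not a perfect cube (so x^3 - 637 has no rational root). Hence [Q(α):Q] = deg(m_α) = 3.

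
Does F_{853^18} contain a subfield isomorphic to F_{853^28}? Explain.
No: F_{853^28} is not a subfield of F_{853^18}

F_{p^m} embeds in F_{p^n} iff m | n. Here 28 ∤ 18 (since 18 = 0·28 + 18 with remainder 18 ≠ 0), so F_{853^28} is not a subfield of F_{853^18}. Equivalently: if it were, the tower law would give 28 = [F_{853^28}:F_853] dividing [F_{853^18}:F_853] = 18, contradiction.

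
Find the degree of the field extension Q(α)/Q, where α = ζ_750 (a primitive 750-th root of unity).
[Q(α):Q] = 200

The minimal polynomial of ζ_750 over Q is the 750-th cyclotomic polynomial Φ_750(x), which is irreducible over Q and has degree φ(750) = 200. Hence [Q(α):Q] = φ(750) = 200.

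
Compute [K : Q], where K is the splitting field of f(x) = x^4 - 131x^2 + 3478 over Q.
[K : Q] = 4

Solving the quadratic in x^2: x^2 = (131 ± √(131^2 - 4·3478))/2 = (131 ± √3249)/2 = (131 ± 57)/2, giving x^2 = 37 or x^2 = 94. So f(x) = (x^2 - 37)(x^2 - 94) and the roots of f are ±√37, ±√94. Hence the splitting field is K = Q(√37, √94). Since 37 and 94 are distinct squarefree integers > 1, their product 3478 is not a perfect square, so √94 ∉ Q(√37). By the tower law [K:Q] = [Q(√37,√94):Q(√37)] · [Q(√37):Q] = 2 · 2 = 4.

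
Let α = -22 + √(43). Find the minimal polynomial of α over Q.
m_α(x) = x^2 + 44x + 441

From α + 22 = √(43), squaring gives (α + 22)^2 = 43, i.e. α^2 + 44α + 484 = 43, so α^2 + 44α + 441 = 0. The discriminant of x^2 + 44x + 441 is (44)^2 - 4·(441) = 1936 - 1764 = 172, and 4·(43) is not a perfect square in Q since 43 is squarefree and ≠ 1. Hence x^2 + 44x + 441 is irreducible over Q and is the minimal polynomial of α.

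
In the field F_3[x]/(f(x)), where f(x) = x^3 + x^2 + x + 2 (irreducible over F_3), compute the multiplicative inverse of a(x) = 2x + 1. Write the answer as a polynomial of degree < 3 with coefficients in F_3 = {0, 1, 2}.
a(x)^(-1) ≡ 2x^2 + x (mod f(x))

Since f is irreducible over F_3, F_3[x]/(f) is a field and a(x) ≠ 0 has an inverse. Apply the extended Euclidean algorithm to f(x) and a(x) in F_3[x]: f(x) = (2x^2 + x)·a(x) + (2). The last nonzero remainder is the constant 2 = gcd(f, a) in F_3. Back-substituting through the division chain expresses 2 = s(x)·a(x) + t(x)·f(x) with s(x) ≡ x^2 + 2x (mod f), so (x^2 + 2x)·a(x) ≡ 2 (mod f). Multiplying by 2^(-1) ≡ 2 in F_3 gives a(x)^(-1) ≡ 2·(x^2 + 2x) ≡ 2x^2 + x (mod f). Check: (2x + 1)·(2x^2 + x) = x^3 + x^2 + x ≡ 1 (mod x^3 + x^2 + x + 2).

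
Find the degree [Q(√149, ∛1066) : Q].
[Q(√149, ∛1066) : Q] = 6

Let L = Q(√149, ∛1066). Since Q(√149) ⊂ L and [Q(√149):Q] = 2, the tower law gives 2 | [L:Q]. Likewise Q(∛1066) ⊂ L with [Q(∛1066):Q] = 3 (because 1066 is not a perfect cube), so 3 | [L:Q]. As gcd(2,3) = 1, [L:Q] is divisible by 6. Conversely L is generated over Q by √149 and ∛1066, so [L:Q] ≤ 2·3 = 6. Therefore [Q(√149, ∛1066) : Q] = 6.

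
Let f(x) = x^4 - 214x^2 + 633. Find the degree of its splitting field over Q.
[K : Q] = 4

Solving the quadratic in x^2: x^2 = (214 ± √(214^2 - 4·633))/2 = (214 ± √43264)/2 = (214 ± 208)/2, giving x^2 = 3 or x^2 = 211. So f(x) = (x^2 - 3)(x^2 - 211) and the roots of f are ±√3, ±√211. Hence the splitting field is K = Q(√3, √211). Since 3 and 211 are distinct squarefree integers > 1, their product 633 is not a perfect square, so √211 ∉ Q(√3). By the tower law [K:Q] = [Q(√3,√211):Q(√3)] · [Q(√3):Q] = 2 · 2 = 4.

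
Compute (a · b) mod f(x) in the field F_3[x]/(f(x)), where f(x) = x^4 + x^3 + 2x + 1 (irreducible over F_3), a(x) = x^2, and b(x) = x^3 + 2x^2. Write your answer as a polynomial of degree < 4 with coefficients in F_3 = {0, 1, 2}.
a · b ≡ 2x^3 + x^2 + 2 (mod f(x))

Multiply in F_3[x]: a(x)·b(x) = (x^2)·(x^3 + 2x^2) = x^5 + 2x^4. This has degree ≥ 4, so divide by f(x) over F_3: x^5 + 2x^4 = (x + 1)·(x^4 + x^3 + 2x + 1) + (2x^3 + x^2 + 2). Hence a·b ≡ 2x^3 + x^2 + 2 (mod f). (F_3[x]/(f) is a field with 3^4 = 81 elements since f is irreducible of degree 4.)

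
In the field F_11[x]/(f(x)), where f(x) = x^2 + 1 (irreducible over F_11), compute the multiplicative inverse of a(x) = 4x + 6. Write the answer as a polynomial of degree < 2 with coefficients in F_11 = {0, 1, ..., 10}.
a(x)^(-1) ≡ 5x + 9 (mod f(x))

Since f is irreducible over F_11, F_11[x]/(f) is a field and a(x) ≠ 0 has an inverse. Apply the extended Euclidean algorithm to f(x) and a(x) in F_11[x]: f(x) = (3x + 1)·a(x) + (6). The last nonzero remainder is the constant 6 = gcd(f, a) in F_11. Back-substituting through the division chain expresses 6 = s(x)·a(x) + t(x)·f(x) with s(x) ≡ 8x + 10 (mod f), so (8x + 10)·a(x) ≡ 6 (mod f). Multiplying by 6^(-1) ≡ 2 in F_11 gives a(x)^(-1) ≡ 2·(8x + 10) ≡ 5x + 9 (mod f). Check: (4x + 6)·(5x + 9) = 9x^2 + 10 ≡ 1 (mod x^2 + 1).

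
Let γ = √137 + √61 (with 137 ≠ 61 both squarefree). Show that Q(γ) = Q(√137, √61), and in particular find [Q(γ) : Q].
[Q(γ) : Q] = 4 (equivalently, Q(γ) = Q(√137, √61))

Obviously Q(γ) ⊆ Q(√137, √61), and [Q(√137, √61):Q] = 4 (since 137, 61 are distinct squarefree integers > 1 with 8357 not a perfect square). To show equality we compute the minimal polynomial of γ. From γ = √137 + √61: γ^2 = 137 + 2√(8357) + 61 = 198 + 2√(8357), so γ^2 - 198 = 2√(8357); squaring, (γ^2 - 198)^2 = 4·8357, i.e. γ^4 - 396γ^2 + 39204 - 33428 = 0, i.e. γ^4 - 396γ^2 + 5776 = 0. So γ is a root of x^4 - 396x^2 + 5776. This polynomial is irreducible over Q: it has no rational root (each ±√137 ± √61 is irrational), and any factorization into two quadratics over Q would force √(8357) ∈ Q (pairing opposite roots) or √137, √61 ∈ Q (other pairings), all impossible. Hence [Q(γ):Q] = 4 = [Q(√137, √61):Q], so Q(γ) = Q(√137, √61).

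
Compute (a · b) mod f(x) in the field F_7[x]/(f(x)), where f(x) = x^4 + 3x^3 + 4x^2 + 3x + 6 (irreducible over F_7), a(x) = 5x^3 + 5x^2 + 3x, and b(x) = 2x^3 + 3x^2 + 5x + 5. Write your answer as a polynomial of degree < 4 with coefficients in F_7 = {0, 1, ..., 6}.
a · b ≡ 2x^2 + 3x (mod f(x))

Multiply in F_7[x]: a(x)·b(x) = (5x^3 + 5x^2 + 3x)·(2x^3 + 3x^2 + 5x + 5) = 3x^6 + 4x^5 + 4x^4 + 3x^3 + 5x^2 + x. This has degree ≥ 4, so divide by f(x) over F_7: 3x^6 + 4x^5 + 4x^4 + 3x^3 + 5x^2 + x = (3x^2 + 2x)·(x^4 + 3x^3 + 4x^2 + 3x + 6) + (2x^2 + 3x). Hence a·b ≡ 2x^2 + 3x (mod f). (F_7[x]/(f) is a field with 7^4 = 2401 elements since f is irreducible of degree 4.)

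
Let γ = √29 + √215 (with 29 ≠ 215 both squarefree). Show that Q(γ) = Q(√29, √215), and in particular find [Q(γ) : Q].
[Q(γ) : Q] = 4 (equivalently, Q(γ) = Q(√29, √215))

Obviously Q(γ) ⊆ Q(√29, √215), and [Q(√29, √215):Q] = 4 (since 29, 215 are distinct squarefree integers > 1 with 6235 not a perfect square). To show equality we compute the minimal polynomial of γ. From γ = √29 + √215: γ^2 = 29 + 2√(6235) + 215 = 244 + 2√(6235), so γ^2 - 244 = 2√(6235); squaring, (γ^2 - 244)^2 = 4·6235, i.e. γ^4 - 488γ^2 + 59536 - 24940 = 0, i.e. γ^4 - 488γ^2 + 34596 = 0. So γ is a root of x^4 - 488x^2 + 34596. This polynomial is irreducible over Q: it has no rational root (each ±√29 ± √215 is irrational), and any factorization into two quadratics over Q would force √(6235) ∈ Q (pairing opposite roots) or √29, √215 ∈ Q (other pairings), all impossible. Hence [Q(γ):Q] = 4 = [Q(√29, √215):Q], so Q(γ) = Q(√29, √215).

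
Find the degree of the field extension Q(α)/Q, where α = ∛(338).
[Q(α):Q] = 3

The minimal polynomial of α is x^3 - 338, irreducible over Q since 338 is not a perfect cube (so x^3 - 338 has no rational root). Hence [Q(α):Q] = deg(m_α) = 3.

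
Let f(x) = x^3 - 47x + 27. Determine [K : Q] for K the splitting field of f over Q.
[K : Q] = 6

By the rational root test, any rational root of the monic integer polynomial f(x) = x^3 - 47x + 27 must be an integer dividing the constant term 27, i.e. one of ±{1, 3, 9, 27}. Evaluating: f(1) = -19, f(-1) = 73, f(3) = -87, f(-3) = 141, f(9) = 333, f(-9) = -279, f(27) = 18441, f(-27) = -18387; none is 0, so f has no rational root and is therefore irreducible over Q (a cubic with no linear factor over a field is irreducible). For an irreducible cubic, the Galois group is A_3 or S_3 according as the discriminant disc(f) = -4a^3 - 27b^2 = -4·(-47)^3 - 27·(27)^2 = 395609 is or is not a square in Q. Here disc(f) = 395609 is not a perfect square in Q, so the Galois group of f over Q is not contained in A_3 and must be all of S_3. The splitting field has degree |S_3| = 6 over Q, so [K : Q] = 6.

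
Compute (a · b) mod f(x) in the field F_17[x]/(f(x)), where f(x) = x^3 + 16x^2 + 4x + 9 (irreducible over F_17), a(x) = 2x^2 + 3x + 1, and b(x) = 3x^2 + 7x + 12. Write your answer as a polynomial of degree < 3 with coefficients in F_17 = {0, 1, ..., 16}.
a · b ≡ 2x^2 + 9x + 6 (mod f(x))

Multiply in F_17[x]: a(x)·b(x) = (2x^2 + 3x + 1)·(3x^2 + 7x + 12) = 6x^4 + 6x^3 + 14x^2 + 9x + 12. This has degree ≥ 3, so divide by f(x) over F_17: 6x^4 + 6x^3 + 14x^2 + 9x + 12 = (6x + 12)·(x^3 + 16x^2 + 4x + 9) + (2x^2 + 9x + 6). Hence a·b ≡ 2x^2 + 9x + 6 (mod f). (F_17[x]/(f) is a field with 17^3 = 4913 elements since f is irreducible of degree 3.)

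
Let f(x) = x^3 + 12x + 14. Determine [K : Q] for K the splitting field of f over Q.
[K : Q] = 6

By the rational root test, any rational root of the monic integer polynomial f(x) = x^3 + 12x + 14 must be an integer dividing the constant term 14, i.e. one of ±{1, 2, 7, 14}. Evaluating: f(1) = 27, f(-1) = 1, f(2) = 46, f(-2) = -18, f(7) = 441, f(-7) = -413, f(14) = 2926, f(-14) = -2898; none is 0, so f has no rational root and is therefore irreducible over Q (a cubic with no linear factor over a field is irreducible). For an irreducible cubic, the Galois group is A_3 or S_3 according as the discriminant disc(f) = -4a^3 - 27b^2 = -4·(12)^3 - 27·(14)^2 = -12204 is or is not a square in Q. Here disc(f) = -12204 is not a perfect square in Q, so the Galois group of f over Q is not contained in A_3 and must be all of S_3. The splitting field has degree |S_3| = 6 over Q, so [K : Q] = 6.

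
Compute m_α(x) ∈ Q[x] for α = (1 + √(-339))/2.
m_α(x) = x^2 - x + 85

From 2α - 1 = √(-339), squaring gives (2α - 1)^2 = -339, i.e. 4α^2 - 4α + 1 = -339, so α^2 - α + (1 + 339)/4 = 0. Since -339 ≡ 1 (mod 4), (1 + 339)/4 = 85 ∈ Z. The polynomial x^2 - x + 85 has discriminant 1 - 4·(85) = -339, which is not a perfect square in Q (d = -339 is squarefree and ≠ 1), so x^2 - x + 85 is irreducible over Q. It is the minimal polynomial of α.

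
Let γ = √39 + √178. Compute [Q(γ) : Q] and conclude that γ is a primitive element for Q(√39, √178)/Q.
[Q(γ) : Q] = 4 (equivalently, Q(γ) = Q(√39, √178))

Obviously Q(γ) ⊆ Q(√39, √178), and [Q(√39, √178):Q] = 4 (since 39, 178 are distinct squarefree integers > 1 with 6942 not a perfect square). To show equality we compute the minimal polynomial of γ. From γ = √39 + √178: γ^2 = 39 + 2√(6942) + 178 = 217 + 2√(6942), so γ^2 - 217 = 2√(6942); squaring, (γ^2 - 217)^2 = 4·6942, i.e. γ^4 - 434γ^2 + 47089 - 27768 = 0, i.e. γ^4 - 434γ^2 + 19321 = 0. So γ is a root of x^4 - 434x^2 + 19321. This polynomial is irreducible over Q: it has no rational root (each ±√39 ± √178 is irrational), and any factorization into two quadratics over Q would force √(6942) ∈ Q (pairing opposite roots) or √39, √178 ∈ Q (other pairings), all impossible. Hence [Q(γ):Q] = 4 = [Q(√39, √178):Q], so Q(γ) = Q(√39, √178).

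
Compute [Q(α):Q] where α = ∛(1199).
[Q(α):Q] = 3

The minimal polynomial of α is x^3 - 1199, irreducible over Q since 1199 is not a perfect cube (so x^3 - 1199 has no rational root). Hence [Q(α):Q] = deg(m_α) = 3.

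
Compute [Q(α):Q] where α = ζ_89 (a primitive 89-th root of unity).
[Q(α):Q] = 88

The minimal polynomial of ζ_89 over Q is the 89-th cyclotomic polynomial Φ_89(x), which is irreducible over Q and has degree φ(89) = 88. Hence [Q(α):Q] = φ(89) = 88.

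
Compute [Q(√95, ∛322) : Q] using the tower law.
[Q(√95, ∛322) : Q] = 6

Let L = Q(√95, ∛322). Since Q(√95) ⊂ L and [Q(√95):Q] = 2, the tower law gives 2 | [L:Q]. Likewise Q(∛322) ⊂ L with [Q(∛322):Q] = 3 (because 322 is not a perfect cube), so 3 | [L:Q]. As gcd(2,3) = 1, [L:Q] is divisible by 6. Conversely L is generated over Q by √95 and ∛322, so [L:Q] ≤ 2·3 = 6. Therefore [Q(√95, ∛322) : Q] = 6.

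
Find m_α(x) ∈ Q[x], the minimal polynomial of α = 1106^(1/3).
m_α(x) = x^3 - 1106

α satisfies α^3 = 1106, so x^3 - 1106 annihilates α. By the rational root test, a rational root p/q (in lowest terms) of x^3 - 1106 would satisfy p^3 = 1106 q^3, forcing q = 1 and p^3 = 1106; but 1106 is not a perfect cube, contradiction. A monic cubic over Q with no rational root is irreducible (any nontrivial factorization would include a linear factor). Hence x^3 - 1106 is the minimal polynomial of α, and in particular [Q(α):Q] = 3.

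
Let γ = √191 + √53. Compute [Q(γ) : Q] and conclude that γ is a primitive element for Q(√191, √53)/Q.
[Q(γ) : Q] = 4 (equivalently, Q(γ) = Q(√191, √53))

Obviously Q(γ) ⊆ Q(√191, √53), and [Q(√191, √53):Q] = 4 (since 191, 53 are distinct squarefree integers > 1 with 10123 not a perfect square). To show equality we compute the minimal polynomial of γ. From γ = √191 + √53: γ^2 = 191 + 2√(10123) + 53 = 244 + 2√(10123), so γ^2 - 244 = 2√(10123); squaring, (γ^2 - 244)^2 = 4·10123, i.e. γ^4 - 488γ^2 + 59536 - 40492 = 0, i.e. γ^4 - 488γ^2 + 19044 = 0. So γ is a root of x^4 - 488x^2 + 19044. This polynomial is irreducible over Q: it has no rational root (each ±√191 ± √53 is irrational), and any factorization into two quadratics over Q would force √(10123) ∈ Q (pairing opposite roots) or √191, √53 ∈ Q (other pairings), all impossible. Hence [Q(γ):Q] = 4 = [Q(√191, √53):Q], so Q(γ) = Q(√191, √53).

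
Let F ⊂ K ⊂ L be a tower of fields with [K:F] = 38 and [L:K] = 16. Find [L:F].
[L:F] = 608

The tower law says that for any tower of field extensions F ⊂ K ⊂ L with finite degrees, [L:F] = [L:K] · [K:F]. Here this gives [L:F] = 16 · 38 = 608.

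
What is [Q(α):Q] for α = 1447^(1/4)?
[Q(α):Q] = 4

α is a root of x^4 - 1447. By Eisenstein's criterion at the prime p = 1447 (which divides the constant term 1447 but p^2 = 2093809 does not, since 1447 is squarefree), x^4 - 1447 is irreducible over Q. Hence [Q(α):Q] = 4.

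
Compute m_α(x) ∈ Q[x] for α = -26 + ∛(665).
m_α(x) = x^3 + 78x^2 + 2028x + 16911

Set β = α + 26 = ∛(665), so β^3 = 665. Then (α + 26)^3 - 665 = 0, i.e. α is a root of g(x) = (x + 26)^3 - 665 = x^3 + 78x^2 + 2028x + 16911. Since g(x) = h(x + 26) where h(x) = x^3 - 665, and h is irreducible over Q (because 665 is not a perfect cube, so h has no rational root, and a monic cubic with no rational root is irreducible), g is also irreducible (irreducibility is preserved under the substitution x → x + 26). Hence m_α(x) = x^3 + 78x^2 + 2028x + 16911.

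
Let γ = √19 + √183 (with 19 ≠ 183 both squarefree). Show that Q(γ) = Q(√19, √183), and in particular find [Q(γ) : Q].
[Q(γ) : Q] = 4 (equivalently, Q(γ) = Q(√19, √183))

Obviously Q(γ) ⊆ Q(√19, √183), and [Q(√19, √183):Q] = 4 (since 19, 183 are distinct squarefree integers > 1 with 3477 not a perfect square). To show equality we compute the minimal polynomial of γ. From γ = √19 + √183: γ^2 = 19 + 2√(3477) + 183 = 202 + 2√(3477), so γ^2 - 202 = 2√(3477); squaring, (γ^2 - 202)^2 = 4·3477, i.e. γ^4 - 404γ^2 + 40804 - 13908 = 0, i.e. γ^4 - 404γ^2 + 26896 = 0. So γ is a root of x^4 - 404x^2 + 26896. This polynomial is irreducible over Q: it has no rational root (each ±√19 ± √183 is irrational), and any factorization into two quadratics over Q would force √(3477) ∈ Q (pairing opposite roots) or √19, √183 ∈ Q (other pairings), all impossible. Hence [Q(γ):Q] = 4 = [Q(√19, √183):Q], so Q(γ) = Q(√19, √183).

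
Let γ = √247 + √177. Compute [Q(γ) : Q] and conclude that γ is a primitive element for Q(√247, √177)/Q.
[Q(γ) : Q] = 4 (equivalently, Q(γ) = Q(√247, √177))

Obviously Q(γ) ⊆ Q(√247, √177), and [Q(√247, √177):Q] = 4 (since 247, 177 are distinct squarefree integers > 1 with 43719 not a perfect square). To show equality we compute the minimal polynomial of γ. From γ = √247 + √177: γ^2 = 247 + 2√(43719) + 177 = 424 + 2√(43719), so γ^2 - 424 = 2√(43719); squaring, (γ^2 - 424)^2 = 4·43719, i.e. γ^4 - 848γ^2 + 179776 - 174876 = 0, i.e. γ^4 - 848γ^2 + 4900 = 0. So γ is a root of x^4 - 848x^2 + 4900. This polynomial is irreducible over Q: it has no rational root (each ±√247 ± √177 is irrational), and any factorization into two quadratics over Q would force √(43719) ∈ Q (pairing opposite roots) or √247, √177 ∈ Q (other pairings), all impossible. Hence [Q(γ):Q] = 4 = [Q(√247, √177):Q], so Q(γ) = Q(√247, √177).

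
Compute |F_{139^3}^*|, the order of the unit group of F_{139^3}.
|F_{139^3}^*| = 2685618

F_{139^3} has 139^3 = 2685619 elements; its multiplicative group consists of all nonzero elements, so |F_{139^3}^*| = 2685619 - 1 = 2685618. (It is cyclic since any finite subgroup of the multiplicative group of a field is cyclic.)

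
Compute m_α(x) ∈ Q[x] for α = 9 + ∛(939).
m_α(x) = x^3 - 27x^2 + 243x - 1668

Set β = α - 9 = ∛(939), so β^3 = 939. Then (α - 9)^3 - 939 = 0, i.e. α is a root of g(x) = (x - 9)^3 - 939 = x^3 - 27x^2 + 243x - 1668. Since g(x) = h(x - 9) where h(x) = x^3 - 939, and h is irreducible over Q (because 939 is not a perfect cube, so h has no rational root, and a monic cubic with no rational root is irreducible), g is also irreducible (irreducibility is preserved under the substitution x → x - 9). Hence m_α(x) = x^3 - 27x^2 + 243x - 1668.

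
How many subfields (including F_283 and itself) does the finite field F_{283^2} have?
F_{283^2} has 2 subfields

The subfields of F_{p^n} are exactly the fields F_{p^d} for d | n (each is the fixed field of the unique index-d subgroup of Gal(F_{p^n}/F_p) ≅ Z/nZ). The divisors of n = 2 are {1, 2}, giving 2 subfields: F_{283^1}, F_{283^2}.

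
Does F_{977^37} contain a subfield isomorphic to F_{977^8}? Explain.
No: F_{977^8} is not a subfield of F_{977^37}

F_{p^m} embeds in F_{p^n} iff m | n. Here 8 ∤ 37 (since 37 = 4·8 + 5 with remainder 5 ≠ 0), so F_{977^8} is not a subfield of F_{977^37}. Equivalently: if it were, the tower law would give 8 = [F_{977^8}:F_977] dividing [F_{977^37}:F_977] = 37, contradiction.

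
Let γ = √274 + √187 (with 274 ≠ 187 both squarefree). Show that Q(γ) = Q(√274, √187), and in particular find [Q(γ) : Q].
[Q(γ) : Q] = 4 (equivalently, Q(γ) = Q(√274, √187))

Obviously Q(γ) ⊆ Q(√274, √187), and [Q(√274, √187):Q] = 4 (since 274, 187 are distinct squarefree integers > 1 with 51238 not a perfect square). To show equality we compute the minimal polynomial of γ. From γ = √274 + √187: γ^2 = 274 + 2√(51238) + 187 = 461 + 2√(51238), so γ^2 - 461 = 2√(51238); squaring, (γ^2 - 461)^2 = 4·51238, i.e. γ^4 - 922γ^2 + 212521 - 204952 = 0, i.e. γ^4 - 922γ^2 + 7569 = 0. So γ is a root of x^4 - 922x^2 + 7569. This polynomial is irreducible over Q: it has no rational root (each ±√274 ± √187 is irrational), and any factorization into two quadratics over Q would force √(51238) ∈ Q (pairing opposite roots) or √274, √187 ∈ Q (other pairings), all impossible. Hence [Q(γ):Q] = 4 = [Q(√274, √187):Q], so Q(γ) = Q(√274, √187).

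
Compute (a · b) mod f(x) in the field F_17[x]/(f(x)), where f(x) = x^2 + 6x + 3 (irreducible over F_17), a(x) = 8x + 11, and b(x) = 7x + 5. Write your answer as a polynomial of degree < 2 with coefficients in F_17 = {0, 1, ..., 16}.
a · b ≡ 2x + 6 (mod f(x))

Multiply in F_17[x]: a(x)·b(x) = (8x + 11)·(7x + 5) = 5x^2 + 15x + 4. This has degree ≥ 2, so divide by f(x) over F_17: 5x^2 + 15x + 4 = (5)·(x^2 + 6x + 3) + (2x + 6). Hence a·b ≡ 2x + 6 (mod f). (F_17[x]/(f) is a field with 17^2 = 289 elements since f is irreducible of degree 2.)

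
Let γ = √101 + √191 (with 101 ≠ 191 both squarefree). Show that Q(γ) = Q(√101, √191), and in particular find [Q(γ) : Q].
[Q(γ) : Q] = 4 (equivalently, Q(γ) = Q(√101, √191))

Obviously Q(γ) ⊆ Q(√101, √191), and [Q(√101, √191):Q] = 4 (since 101, 191 are distinct squarefree integers > 1 with 19291 not a perfect square). To show equality we compute the minimal polynomial of γ. From γ = √101 + √191: γ^2 = 101 + 2√(19291) + 191 = 292 + 2√(19291), so γ^2 - 292 = 2√(19291); squaring, (γ^2 - 292)^2 = 4·19291, i.e. γ^4 - 584γ^2 + 85264 - 77164 = 0, i.e. γ^4 - 584γ^2 + 8100 = 0. So γ is a root of x^4 - 584x^2 + 8100. This polynomial is irreducible over Q: it has no rational root (each ±√101 ± √191 is irrational), and any factorization into two quadratics over Q would force √(19291) ∈ Q (pairing opposite roots) or √101, √191 ∈ Q (other pairings), all impossible. Hence [Q(γ):Q] = 4 = [Q(√101, √191):Q], so Q(γ) = Q(√101, √191).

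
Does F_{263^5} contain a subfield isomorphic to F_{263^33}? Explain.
No: F_{263^33} is not a subfield of F_{263^5}

F_{p^m} embeds in F_{p^n} iff m | n. Here 33 ∤ 5 (since 5 = 0·33 + 5 with remainder 5 ≠ 0), so F_{263^33} is not a subfield of F_{263^5}. Equivalently: if it were, the tower law would give 33 = [F_{263^33}:F_263] dividing [F_{263^5}:F_263] = 5, contradiction.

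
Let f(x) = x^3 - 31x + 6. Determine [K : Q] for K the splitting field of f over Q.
[K : Q] = 6

By the rational root test, any rational root of the monic integer polynomial f(x) = x^3 - 31x + 6 must be an integer dividing the constant term 6, i.e. one of ±{1, 2, 3, 6}. Evaluating: f(1) = -24, f(-1) = 36, f(2) = -48, f(-2) = 60, f(3) = -60, f(-3) = 72, f(6) = 36, f(-6) = -24; none is 0, so f has no rational root and is therefore irreducible over Q (a cubic with no linear factor over a field is irreducible). For an irreducible cubic, the Galois group is A_3 or S_3 according as the discriminant disc(f) = -4a^3 - 27b^2 = -4·(-31)^3 - 27·(6)^2 = 118192 is or is not a square in Q. Here disc(f) = 118192 is not a perfect square in Q, so the Galois group of f over Q is not contained in A_3 and must be all of S_3. The splitting field has degree |S_3| = 6 over Q, so [K : Q] = 6.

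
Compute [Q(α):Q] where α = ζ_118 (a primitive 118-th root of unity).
[Q(α):Q] = 58

The minimal polynomial of ζ_118 over Q is the 118-th cyclotomic polynomial Φ_118(x), which is irreducible over Q and has degree φ(118) = 58. Hence [Q(α):Q] = φ(118) = 58.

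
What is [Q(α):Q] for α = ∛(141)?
[Q(α):Q] = 3

The minimal polynomial of α is x^3 - 141, irreducible over Q since 141 is not a perfect cube (so x^3 - 141 has no rational root). Hence [Q(α):Q] = deg(m_α) = 3.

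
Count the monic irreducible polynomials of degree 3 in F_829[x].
There are 189907320 monic irreducible polynomials of degree 3 over F_829

Each element of F_{829^3} that lies in no proper subfield is a root of exactly one monic irreducible of degree 3 over F_829, and each such polynomial has 3 distinct roots in F_{829^3}. By Möbius inversion the count is N_829(3) = (1/3) Σ_{d|3} μ(3/d) · 829^d = (1/3)(μ(3)·829^1 + μ(1)·829^3) = 569721960/3 = 189907320.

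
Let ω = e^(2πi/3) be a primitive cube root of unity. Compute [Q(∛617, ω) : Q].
[Q(∛617, ω) : Q] = 6

[Q(∛617):Q] = 3 (min poly x^3 - 617, irreducible since 617 is not a perfect cube). [Q(ω):Q] = 2 (min poly x^2 + x + 1). Since Q(∛617) ⊂ R and ω ∉ R, we have ω ∉ Q(∛617), so x^2 + x + 1 remains irreducible over Q(∛617) and [Q(∛617, ω) : Q(∛617)] = 2. By the tower law, [Q(∛617, ω) : Q] = 3 · 2 = 6. (In fact Q(∛617, ω) is the splitting field of x^3 - 617 over Q.)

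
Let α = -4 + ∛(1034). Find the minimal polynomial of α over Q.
m_α(x) = x^3 + 12x^2 + 48x - 970

Set β = α + 4 = ∛(1034), so β^3 = 1034. Then (α + 4)^3 - 1034 = 0, i.e. α is a root of g(x) = (x + 4)^3 - 1034 = x^3 + 12x^2 + 48x - 970. Since g(x) = h(x + 4) where h(x) = x^3 - 1034, and h is irreducible over Q (because 1034 is not a perfect cube, so h has no rational root, and a monic cubic with no rational root is irreducible), g is also irreducible (irreducibility is preserved under the substitution x → x + 4). Hence m_α(x) = x^3 + 12x^2 + 48x - 970.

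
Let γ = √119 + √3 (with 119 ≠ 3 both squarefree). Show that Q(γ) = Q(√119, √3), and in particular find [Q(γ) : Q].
[Q(γ) : Q] = 4 (equivalently, Q(γ) = Q(√119, √3))

Obviously Q(γ) ⊆ Q(√119, √3), and [Q(√119, √3):Q] = 4 (since 119, 3 are distinct squarefree integers > 1 with 357 not a perfect square). To show equality we compute the minimal polynomial of γ. From γ = √119 + √3: γ^2 = 119 + 2√(357) + 3 = 122 + 2√(357), so γ^2 - 122 = 2√(357); squaring, (γ^2 - 122)^2 = 4·357, i.e. γ^4 - 244γ^2 + 14884 - 1428 = 0, i.e. γ^4 - 244γ^2 + 13456 = 0. So γ is a root of x^4 - 244x^2 + 13456. This polynomial is irreducible over Q: it has no rational root (each ±√119 ± √3 is irrational), and any factorization into two quadratics over Q would force √(357) ∈ Q (pairing opposite roots) or √119, √3 ∈ Q (other pairings), all impossible. Hence [Q(γ):Q] = 4 = [Q(√119, √3):Q], so Q(γ) = Q(√119, √3).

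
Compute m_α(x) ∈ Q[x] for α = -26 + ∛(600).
m_α(x) = x^3 + 78x^2 + 2028x + 16976

Set β = α + 26 = ∛(600), so β^3 = 600. Then (α + 26)^3 - 600 = 0, i.e. α is a root of g(x) = (x + 26)^3 - 600 = x^3 + 78x^2 + 2028x + 16976. Since g(x) = h(x + 26) where h(x) = x^3 - 600, and h is irreducible over Q (because 600 is not a perfect cube, so h has no rational root, and a monic cubic with no rational root is irreducible), g is also irreducible (irreducibility is preserved under the substitution x → x + 26). Hence m_α(x) = x^3 + 78x^2 + 2028x + 16976.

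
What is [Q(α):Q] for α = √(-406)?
[Q(α):Q] = 2

[Q(α):Q] equals the degree of the minimal polynomial of α. Here α^2 = -406 and x^2 + 406 is irreducible (d = -406 is squarefree, ≠ 1, hence not a square), so deg(m_α) = 2. Thus [Q(α):Q] = 2.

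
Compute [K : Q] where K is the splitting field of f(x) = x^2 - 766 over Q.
[K : Q] = 2

f(x) = x^2 - 766 factors as (x - √766)(x + √766). The splitting field is K = Q(√766). Since 766 is squarefree and > 1, it is not a perfect square, so x^2 - 766 is irreducible over Q and [Q(√766) : Q] = 2. Hence [K : Q] = 2.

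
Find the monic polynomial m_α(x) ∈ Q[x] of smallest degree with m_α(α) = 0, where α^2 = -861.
m_α(x) = x^2 + 861

α satisfies α^2 + 861 = 0, so x^2 + 861 annihilates α. Since d = -861 is squarefree and ≠ 1, it is not a perfect square in Q, so x^2 + 861 has no rational root and is therefore irreducible over Q (a degree-2 polynomial over a field is irreducible iff it has no root). Hence m_α(x) = x^2 + 861.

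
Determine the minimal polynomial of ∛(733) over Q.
m_α(x) = x^3 - 733

α satisfies α^3 = 733, so x^3 - 733 annihilates α. By the rational root test, a rational root p/q (in lowest terms) of x^3 - 733 would satisfy p^3 = 733 q^3, forcing q = 1 and p^3 = 733; but 733 is not a perfect cube, contradiction. A monic cubic over Q with no rational root is irreducible (any nontrivial factorization would include a linear factor). Hence x^3 - 733 is the minimal polynomial of α, and in particular [Q(α):Q] = 3.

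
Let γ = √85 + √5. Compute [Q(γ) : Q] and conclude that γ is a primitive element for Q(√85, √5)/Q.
[Q(γ) : Q] = 4 (equivalently, Q(γ) = Q(√85, √5))

Obviously Q(γ) ⊆ Q(√85, √5), and [Q(√85, √5):Q] = 4 (since 85, 5 are distinct squarefree integers > 1 with 425 not a perfect square). To show equality we compute the minimal polynomial of γ. From γ = √85 + √5: γ^2 = 85 + 2√(425) + 5 = 90 + 2√(425), so γ^2 - 90 = 2√(425); squaring, (γ^2 - 90)^2 = 4·425, i.e. γ^4 - 180γ^2 + 8100 - 1700 = 0, i.e. γ^4 - 180γ^2 + 6400 = 0. So γ is a root of x^4 - 180x^2 + 6400. This polynomial is irreducible over Q: it has no rational root (each ±√85 ± √5 is irrational), and any factorization into two quadratics over Q would force √(425) ∈ Q (pairing opposite roots) or √85, √5 ∈ Q (other pairings), all impossible. Hence [Q(γ):Q] = 4 = [Q(√85, √5):Q], so Q(γ) = Q(√85, √5).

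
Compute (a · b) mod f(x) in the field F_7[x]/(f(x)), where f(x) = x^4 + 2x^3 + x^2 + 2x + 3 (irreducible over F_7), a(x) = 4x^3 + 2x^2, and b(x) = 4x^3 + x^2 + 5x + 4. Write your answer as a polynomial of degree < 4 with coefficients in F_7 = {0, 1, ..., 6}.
a · b ≡ 6x^3 + 3x^2 + 3x + 2 (mod f(x))

Multiply in F_7[x]: a(x)·b(x) = (4x^3 + 2x^2)·(4x^3 + x^2 + 5x + 4) = 2x^6 + 5x^5 + x^4 + 5x^3 + x^2. This has degree ≥ 4, so divide by f(x) over F_7: 2x^6 + 5x^5 + x^4 + 5x^3 + x^2 = (2x^2 + x + 4)·(x^4 + 2x^3 + x^2 + 2x + 3) + (6x^3 + 3x^2 + 3x + 2). Hence a·b ≡ 6x^3 + 3x^2 + 3x + 2 (mod f). (F_7[x]/(f) is a field with 7^4 = 2401 elements since f is irreducible of degree 4.)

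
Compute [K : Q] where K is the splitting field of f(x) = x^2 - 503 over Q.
[K : Q] = 2

f(x) = x^2 - 503 factors as (x - √503)(x + √503). The splitting field is K = Q(√503). Since 503 is squarefree and > 1, it is not a perfect square, so x^2 - 503 is irreducible over Q and [Q(√503) : Q] = 2. Hence [K : Q] = 2.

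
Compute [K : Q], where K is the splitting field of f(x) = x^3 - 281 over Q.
[K : Q] = 6

The roots of x^3 - 281 are ∛281, ω∛281, ω^2∛281 where ω = e^(2πi/3) is a primitive cube root of unity, so K = Q(∛281, ω). Now [Q(∛281):Q] = 3 (since 281 is not a perfect cube, x^3 - 281 is irreducible) and [Q(ω):Q] = 2. Both 2 and 3 divide [K:Q], and [K:Q] ≤ 3·2 = 6, so [K:Q] = 6. (Equivalently: Q(∛281) ⊂ R but ω ∉ R, so [K : Q(∛281)] = 2.)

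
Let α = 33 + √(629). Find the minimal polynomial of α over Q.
m_α(x) = x^2 - 66x + 460

From α - 33 = √(629), squaring gives (α - 33)^2 = 629, i.e. α^2 - 66α + 1089 = 629, so α^2 - 66α + 460 = 0. The discriminant of x^2 - 66x + 460 is (-66)^2 - 4·(460) = 4356 - 1840 = 2516, and 4·(629) is not a perfect square in Q since 629 is squarefree and ≠ 1. Hence x^2 - 66x + 460 is irreducible over Q and is the minimal polynomial of α.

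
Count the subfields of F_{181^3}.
F_{181^3} has 2 subfields

The subfields of F_{p^n} are exactly the fields F_{p^d} for d | n (each is the fixed field of the unique index-d subgroup of Gal(F_{p^n}/F_p) ≅ Z/nZ). The divisors of n = 3 are {1, 3}, giving 2 subfields: F_{181^1}, F_{181^3}.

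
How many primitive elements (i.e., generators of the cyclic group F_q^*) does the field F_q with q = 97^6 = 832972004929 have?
There are φ(832972004928) = 232679817216 primitive elements

F_q^* is cyclic of order q - 1 = 832972004928. A cyclic group of order m has exactly φ(m) generators. Here m = 832972004928 = 2^6 · 3^2 · 7^2 · 67 · 139 · 3169, so the number of primitive elements is φ(832972004928) = 232679817216.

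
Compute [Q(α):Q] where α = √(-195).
[Q(α):Q] = 2

[Q(α):Q] equals the degree of the minimal polynomial of α. Here α^2 = -195 and x^2 + 195 is irreducible (d = -195 is squarefree, ≠ 1, hence not a square), so deg(m_α) = 2. Thus [Q(α):Q] = 2.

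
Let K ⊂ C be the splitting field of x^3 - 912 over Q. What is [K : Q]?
[K : Q] = 6

The roots of x^3 - 912 are ∛912, ω∛912, ω^2∛912 where ω = e^(2πi/3) is a primitive cube root of unity, so K = Q(∛912, ω). Now [Q(∛912):Q] = 3 (since 912 is not a perfect cube, x^3 - 912 is irreducible) and [Q(ω):Q] = 2. Both 2 and 3 divide [K:Q], and [K:Q] ≤ 3·2 = 6, so [K:Q] = 6. (Equivalently: Q(∛912) ⊂ R but ω ∉ R, so [K : Q(∛912)] = 2.)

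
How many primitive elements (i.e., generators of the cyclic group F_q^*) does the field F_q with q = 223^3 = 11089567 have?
There are φ(11089566) = 3596400 primitive elements

F_q^* is cyclic of order q - 1 = 11089566. A cyclic group of order m has exactly φ(m) generators. Here m = 11089566 = 2 · 3^2 · 37 · 16651, so the number of primitive elements is φ(11089566) = 3596400.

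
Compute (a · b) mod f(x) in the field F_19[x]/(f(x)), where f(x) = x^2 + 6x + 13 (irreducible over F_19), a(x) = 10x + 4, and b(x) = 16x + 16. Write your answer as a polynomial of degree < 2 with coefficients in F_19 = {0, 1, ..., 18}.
a · b ≡ 5x + 17 (mod f(x))

Multiply in F_19[x]: a(x)·b(x) = (10x + 4)·(16x + 16) = 8x^2 + 15x + 7. This has degree ≥ 2, so divide by f(x) over F_19: 8x^2 + 15x + 7 = (8)·(x^2 + 6x + 13) + (5x + 17). Hence a·b ≡ 5x + 17 (mod f). (F_19[x]/(f) is a field with 19^2 = 361 elements since f is irreducible of degree 2.)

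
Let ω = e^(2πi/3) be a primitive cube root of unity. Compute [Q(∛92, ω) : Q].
[Q(∛92, ω) : Q] = 6

[Q(∛92):Q] = 3 (min poly x^3 - 92, irreducible since 92 is not a perfect cube). [Q(ω):Q] = 2 (min poly x^2 + x + 1). Since Q(∛92) ⊂ R and ω ∉ R, we have ω ∉ Q(∛92), so x^2 + x + 1 remains irreducible over Q(∛92) and [Q(∛92, ω) : Q(∛92)] = 2. By the tower law, [Q(∛92, ω) : Q] = 3 · 2 = 6. (In fact Q(∛92, ω) is the splitting field of x^3 - 92 over Q.)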